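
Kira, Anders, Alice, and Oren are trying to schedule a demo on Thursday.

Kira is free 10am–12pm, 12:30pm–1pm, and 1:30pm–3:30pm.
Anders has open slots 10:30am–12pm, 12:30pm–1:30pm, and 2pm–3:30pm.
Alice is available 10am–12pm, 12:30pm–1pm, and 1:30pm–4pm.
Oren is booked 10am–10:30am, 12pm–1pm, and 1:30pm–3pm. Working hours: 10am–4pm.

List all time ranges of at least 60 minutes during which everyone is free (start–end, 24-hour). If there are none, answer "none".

10:30–12:00

Oren free within 10:00–16:00: 10:30–12:00, 13:00–13:30, 15:00–16:00.
Kira ∩ Anders: 10:30–12:00, 12:30–13:00, 14:00–15:30.
Kira ∩ Anders ∩ Alice: 10:30–12:00, 12:30–13:00, 14:00–15:30.
Kira ∩ Anders ∩ Alice ∩ Oren: 10:30–12:00, 15:00–15:30.
Windows ≥ 60 min: 10:30–12:00.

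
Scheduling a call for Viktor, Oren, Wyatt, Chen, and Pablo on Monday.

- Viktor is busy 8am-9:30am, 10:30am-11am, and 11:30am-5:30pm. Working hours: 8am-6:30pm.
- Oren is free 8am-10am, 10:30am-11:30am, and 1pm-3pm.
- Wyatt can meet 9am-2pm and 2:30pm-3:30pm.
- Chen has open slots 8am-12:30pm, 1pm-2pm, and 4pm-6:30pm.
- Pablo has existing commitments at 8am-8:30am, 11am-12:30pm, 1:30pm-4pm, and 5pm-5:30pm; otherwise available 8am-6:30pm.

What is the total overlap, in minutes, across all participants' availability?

30 minutes

Viktor free within 08:00–18:30: 09:30–10:30, 11:00–11:30, 17:30–18:30.
Pablo free within 08:00–18:30: 08:30–11:00, 12:30–13:30, 16:00–17:00, 17:30–18:30.
Viktor ∩ Oren: 09:30–10:00, 11:00–11:30.
Viktor ∩ Oren ∩ Wyatt: 09:30–10:00, 11:00–11:30.
Viktor ∩ Oren ∩ Wyatt ∩ Chen: 09:30–10:00, 11:00–11:30.
Viktor ∩ Oren ∩ Wyatt ∩ Chen ∩ Pablo: 09:30–10:00.
Total common minutes: 30.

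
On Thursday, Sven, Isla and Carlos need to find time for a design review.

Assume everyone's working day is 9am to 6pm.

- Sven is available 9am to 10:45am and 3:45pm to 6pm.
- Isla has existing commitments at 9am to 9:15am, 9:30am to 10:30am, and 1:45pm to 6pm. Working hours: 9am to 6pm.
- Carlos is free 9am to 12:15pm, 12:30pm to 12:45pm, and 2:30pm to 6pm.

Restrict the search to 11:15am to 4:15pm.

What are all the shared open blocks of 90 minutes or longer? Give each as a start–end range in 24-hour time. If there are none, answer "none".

Isla free within 09:00–18:00: 09:15–09:30, 10:30–13:45.
Sven ∩ Isla: 09:15–09:30, 10:30–10:45.
Sven ∩ Isla ∩ Carlos: 09:15–09:30, 10:30–10:45.
Restricted to 11:15–16:15: (none).
Windows ≥ 90 min: (none).

none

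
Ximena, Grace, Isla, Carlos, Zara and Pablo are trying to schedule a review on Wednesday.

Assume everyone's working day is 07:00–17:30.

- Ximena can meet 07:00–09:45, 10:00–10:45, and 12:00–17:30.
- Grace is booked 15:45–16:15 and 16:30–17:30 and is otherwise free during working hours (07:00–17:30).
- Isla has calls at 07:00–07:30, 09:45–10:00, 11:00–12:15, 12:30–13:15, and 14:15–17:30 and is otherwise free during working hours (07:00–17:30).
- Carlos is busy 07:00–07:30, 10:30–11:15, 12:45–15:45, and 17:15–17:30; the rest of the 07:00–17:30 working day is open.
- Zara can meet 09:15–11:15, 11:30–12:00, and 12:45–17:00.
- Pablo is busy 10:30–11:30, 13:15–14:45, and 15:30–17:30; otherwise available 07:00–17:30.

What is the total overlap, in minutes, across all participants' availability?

60 minutes

Grace free within 07:00–17:30: 07:00–15:45, 16:15–16:30.
Isla free within 07:00–17:30: 07:30–09:45, 10:00–11:00, 12:15–12:30, 13:15–14:15.
Carlos free within 07:00–17:30: 07:30–10:30, 11:15–12:45, 15:45–17:15.
Pablo free within 07:00–17:30: 07:00–10:30, 11:30–13:15, 14:45–15:30.
Ximena ∩ Grace: 07:00–09:45, 10:00–10:45, 12:00–15:45, 16:15–16:30.
Ximena ∩ Grace ∩ Isla: 07:30–09:45, 10:00–10:45, 12:15–12:30, 13:15–14:15.
Ximena ∩ Grace ∩ Isla ∩ Carlos: 07:30–09:45, 10:00–10:30, 12:15–12:30.
Ximena ∩ Grace ∩ Isla ∩ Carlos ∩ Zara: 09:15–09:45, 10:00–10:30.
Ximena ∩ Grace ∩ Isla ∩ Carlos ∩ Zara ∩ Pablo: 09:15–09:45, 10:00–10:30.
Total common minutes: 30 + 30 = 60.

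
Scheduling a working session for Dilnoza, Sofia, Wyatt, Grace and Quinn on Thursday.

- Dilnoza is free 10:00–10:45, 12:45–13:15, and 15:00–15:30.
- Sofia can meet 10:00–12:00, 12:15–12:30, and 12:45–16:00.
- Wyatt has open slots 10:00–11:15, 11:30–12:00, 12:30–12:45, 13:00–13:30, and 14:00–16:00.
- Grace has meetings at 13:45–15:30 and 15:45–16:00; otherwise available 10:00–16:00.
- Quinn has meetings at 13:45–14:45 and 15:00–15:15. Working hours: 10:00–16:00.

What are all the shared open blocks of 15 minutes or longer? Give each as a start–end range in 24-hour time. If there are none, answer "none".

10:00–10:45, 13:00–13:15

Grace free within 10:00–16:00: 10:00–13:45, 15:30–15:45.
Quinn free within 10:00–16:00: 10:00–13:45, 14:45–15:00, 15:15–16:00.
Dilnoza ∩ Sofia: 10:00–10:45, 12:45–13:15, 15:00–15:30.
Dilnoza ∩ Sofia ∩ Wyatt: 10:00–10:45, 13:00–13:15, 15:00–15:30.
Dilnoza ∩ Sofia ∩ Wyatt ∩ Grace: 10:00–10:45, 13:00–13:15.
Dilnoza ∩ Sofia ∩ Wyatt ∩ Grace ∩ Quinn: 10:00–10:45, 13:00–13:15.
Windows ≥ 15 min: 10:00–10:45, 13:00–13:15.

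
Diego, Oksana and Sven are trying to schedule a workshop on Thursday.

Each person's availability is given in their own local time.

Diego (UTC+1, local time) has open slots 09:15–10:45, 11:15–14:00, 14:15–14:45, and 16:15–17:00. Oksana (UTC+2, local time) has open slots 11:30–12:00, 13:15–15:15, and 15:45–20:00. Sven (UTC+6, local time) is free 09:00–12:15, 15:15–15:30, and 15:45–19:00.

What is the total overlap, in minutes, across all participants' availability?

Diego → UTC: 08:15–09:45, 10:15–13:00, 13:15–13:45, 15:15–16:00.
Oksana → UTC: 09:30–10:00, 11:15–13:15, 13:45–18:00.
Sven → UTC: 03:00–06:15, 09:15–09:30, 09:45–13:00.
Diego ∩ Oksana: 09:30–09:45, 11:15–13:00, 15:15–16:00.
Diego ∩ Oksana ∩ Sven: 11:15–13:00.
Total common minutes: 105.

105 minutes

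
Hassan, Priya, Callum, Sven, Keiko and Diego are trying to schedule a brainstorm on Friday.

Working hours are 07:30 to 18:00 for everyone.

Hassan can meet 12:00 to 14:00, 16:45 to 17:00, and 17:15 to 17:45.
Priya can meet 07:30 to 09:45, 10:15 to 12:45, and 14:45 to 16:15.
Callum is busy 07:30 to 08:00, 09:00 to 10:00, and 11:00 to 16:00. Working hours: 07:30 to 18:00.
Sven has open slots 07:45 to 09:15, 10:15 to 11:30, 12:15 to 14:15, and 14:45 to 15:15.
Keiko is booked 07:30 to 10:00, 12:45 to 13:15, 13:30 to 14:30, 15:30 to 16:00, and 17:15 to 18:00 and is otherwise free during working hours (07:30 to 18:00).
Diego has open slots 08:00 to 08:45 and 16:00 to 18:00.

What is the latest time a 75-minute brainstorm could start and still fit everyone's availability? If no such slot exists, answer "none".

Callum free within 07:30–18:00: 08:00–09:00, 10:00–11:00, 16:00–18:00.
Keiko free within 07:30–18:00: 10:00–12:45, 13:15–13:30, 14:30–15:30, 16:00–17:15.
Hassan ∩ Priya: 12:00–12:45.
Hassan ∩ Priya ∩ Callum: (none).
Hassan ∩ Priya ∩ Callum ∩ Sven: (none).
Hassan ∩ Priya ∩ Callum ∩ Sven ∩ Keiko: (none).
Hassan ∩ Priya ∩ Callum ∩ Sven ∩ Keiko ∩ Diego: (none).
Windows ≥ 75 min: (none).

none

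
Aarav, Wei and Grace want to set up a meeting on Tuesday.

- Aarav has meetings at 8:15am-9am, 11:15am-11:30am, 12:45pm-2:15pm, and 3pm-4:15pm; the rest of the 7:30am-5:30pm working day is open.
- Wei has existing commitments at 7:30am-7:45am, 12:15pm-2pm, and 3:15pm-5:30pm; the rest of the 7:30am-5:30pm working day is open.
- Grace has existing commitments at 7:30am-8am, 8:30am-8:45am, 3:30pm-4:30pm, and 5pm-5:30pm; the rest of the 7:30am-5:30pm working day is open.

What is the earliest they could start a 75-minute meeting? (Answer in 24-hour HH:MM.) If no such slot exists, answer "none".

09:00

Aarav free within 07:30–17:30: 07:30–08:15, 09:00–11:15, 11:30–12:45, 14:15–15:00, 16:15–17:30.
Wei free within 07:30–17:30: 07:45–12:15, 14:00–15:15.
Grace free within 07:30–17:30: 08:00–08:30, 08:45–15:30, 16:30–17:00.
Aarav ∩ Wei: 07:45–08:15, 09:00–11:15, 11:30–12:15, 14:15–15:00.
Aarav ∩ Wei ∩ Grace: 08:00–08:15, 09:00–11:15, 11:30–12:15, 14:15–15:00.
Windows ≥ 75 min: 09:00–11:15.
Earliest such window starts at 09:00.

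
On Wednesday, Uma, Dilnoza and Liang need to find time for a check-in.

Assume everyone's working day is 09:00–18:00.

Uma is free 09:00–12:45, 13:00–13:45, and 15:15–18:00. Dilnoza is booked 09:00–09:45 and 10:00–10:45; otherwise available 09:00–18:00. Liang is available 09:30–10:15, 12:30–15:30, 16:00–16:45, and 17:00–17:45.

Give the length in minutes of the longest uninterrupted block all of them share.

45 minutes

Dilnoza free within 09:00–18:00: 09:45–10:00, 10:45–18:00.
Uma ∩ Dilnoza: 09:45–10:00, 10:45–12:45, 13:00–13:45, 15:15–18:00.
Uma ∩ Dilnoza ∩ Liang: 09:45–10:00, 12:30–12:45, 13:00–13:45, 15:15–15:30, 16:00–16:45, 17:00–17:45.
Common window lengths: 15, 15, 45, 15, 45, 45 min; longest is 45.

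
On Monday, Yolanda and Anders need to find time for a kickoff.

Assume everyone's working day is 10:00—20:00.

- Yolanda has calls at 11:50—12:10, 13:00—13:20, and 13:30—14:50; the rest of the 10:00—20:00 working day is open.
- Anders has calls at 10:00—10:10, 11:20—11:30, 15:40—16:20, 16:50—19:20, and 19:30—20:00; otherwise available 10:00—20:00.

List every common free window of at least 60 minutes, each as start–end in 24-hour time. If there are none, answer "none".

10:10–11:20

Yolanda free within 10:00–20:00: 10:00–11:50, 12:10–13:00, 13:20–13:30, 14:50–20:00.
Anders free within 10:00–20:00: 10:10–11:20, 11:30–15:40, 16:20–16:50, 19:20–19:30.
Yolanda ∩ Anders: 10:10–11:20, 11:30–11:50, 12:10–13:00, 13:20–13:30, 14:50–15:40, 16:20–16:50, 19:20–19:30.
Windows ≥ 60 min: 10:10–11:20.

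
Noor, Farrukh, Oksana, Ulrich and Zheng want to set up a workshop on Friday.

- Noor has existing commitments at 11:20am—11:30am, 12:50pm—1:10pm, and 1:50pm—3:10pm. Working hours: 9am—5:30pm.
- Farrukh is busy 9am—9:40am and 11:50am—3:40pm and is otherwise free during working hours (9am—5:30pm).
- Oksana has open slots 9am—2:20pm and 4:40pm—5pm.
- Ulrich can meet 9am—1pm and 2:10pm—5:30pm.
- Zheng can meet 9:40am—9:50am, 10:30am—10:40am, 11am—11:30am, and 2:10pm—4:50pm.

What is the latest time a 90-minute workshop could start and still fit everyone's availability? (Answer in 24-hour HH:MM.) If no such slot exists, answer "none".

Noor free within 09:00–17:30: 09:00–11:20, 11:30–12:50, 13:10–13:50, 15:10–17:30.
Farrukh free within 09:00–17:30: 09:40–11:50, 15:40–17:30.
Noor ∩ Farrukh: 09:40–11:20, 11:30–11:50, 15:40–17:30.
Noor ∩ Farrukh ∩ Oksana: 09:40–11:20, 11:30–11:50, 16:40–17:00.
Noor ∩ Farrukh ∩ Oksana ∩ Ulrich: 09:40–11:20, 11:30–11:50, 16:40–17:00.
Noor ∩ Farrukh ∩ Oksana ∩ Ulrich ∩ Zheng: 09:40–09:50, 10:30–10:40, 11:00–11:20, 16:40–16:50.
Windows ≥ 90 min: (none).

none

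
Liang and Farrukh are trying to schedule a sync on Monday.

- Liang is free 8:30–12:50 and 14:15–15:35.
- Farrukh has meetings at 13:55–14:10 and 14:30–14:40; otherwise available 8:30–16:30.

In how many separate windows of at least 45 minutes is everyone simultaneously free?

Farrukh free within 08:30–16:30: 08:30–13:55, 14:10–14:30, 14:40–16:30.
Liang ∩ Farrukh: 08:30–12:50, 14:15–14:30, 14:40–15:35.
Windows ≥ 45 min: 08:30–12:50, 14:40–15:35.
That's 2 windows.

2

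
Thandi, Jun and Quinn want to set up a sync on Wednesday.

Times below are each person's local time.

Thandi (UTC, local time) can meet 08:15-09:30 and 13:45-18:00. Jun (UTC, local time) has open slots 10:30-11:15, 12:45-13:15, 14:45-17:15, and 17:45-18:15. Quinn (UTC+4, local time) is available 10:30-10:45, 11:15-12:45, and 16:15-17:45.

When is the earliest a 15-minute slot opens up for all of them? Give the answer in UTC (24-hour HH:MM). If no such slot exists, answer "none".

none

Thandi → UTC: 08:15–09:30, 13:45–18:00.
Jun → UTC: 10:30–11:15, 12:45–13:15, 14:45–17:15, 17:45–18:15.
Quinn → UTC: 06:30–06:45, 07:15–08:45, 12:15–13:45.
Thandi ∩ Jun: 14:45–17:15, 17:45–18:00.
Thandi ∩ Jun ∩ Quinn: (none).
Windows ≥ 15 min: (none).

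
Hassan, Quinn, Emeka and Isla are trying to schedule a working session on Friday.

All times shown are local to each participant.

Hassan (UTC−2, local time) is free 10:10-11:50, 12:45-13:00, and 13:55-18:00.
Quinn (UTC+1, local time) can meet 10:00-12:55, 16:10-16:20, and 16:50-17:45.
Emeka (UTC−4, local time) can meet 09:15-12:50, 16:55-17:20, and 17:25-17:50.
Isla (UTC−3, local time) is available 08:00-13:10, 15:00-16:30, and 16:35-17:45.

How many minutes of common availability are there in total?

Hassan → UTC: 12:10–13:50, 14:45–15:00, 15:55–20:00.
Quinn → UTC: 09:00–11:55, 15:10–15:20, 15:50–16:45.
Emeka → UTC: 13:15–16:50, 20:55–21:20, 21:25–21:50.
Isla → UTC: 11:00–16:10, 18:00–19:30, 19:35–20:45.
Hassan ∩ Quinn: 15:55–16:45.
Hassan ∩ Quinn ∩ Emeka: 15:55–16:45.
Hassan ∩ Quinn ∩ Emeka ∩ Isla: 15:55–16:10.
Total common minutes: 15.

15 minutes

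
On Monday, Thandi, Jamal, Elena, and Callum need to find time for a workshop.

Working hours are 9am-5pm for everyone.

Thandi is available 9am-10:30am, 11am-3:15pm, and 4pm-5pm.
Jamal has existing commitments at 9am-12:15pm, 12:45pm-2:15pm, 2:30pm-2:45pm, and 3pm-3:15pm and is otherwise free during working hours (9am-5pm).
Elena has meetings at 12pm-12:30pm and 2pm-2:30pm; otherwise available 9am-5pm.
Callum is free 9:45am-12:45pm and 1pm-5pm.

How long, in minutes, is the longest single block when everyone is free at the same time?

Jamal free within 09:00–17:00: 12:15–12:45, 14:15–14:30, 14:45–15:00, 15:15–17:00.
Elena free within 09:00–17:00: 09:00–12:00, 12:30–14:00, 14:30–17:00.
Thandi ∩ Jamal: 12:15–12:45, 14:15–14:30, 14:45–15:00, 16:00–17:00.
Thandi ∩ Jamal ∩ Elena: 12:30–12:45, 14:45–15:00, 16:00–17:00.
Thandi ∩ Jamal ∩ Elena ∩ Callum: 12:30–12:45, 14:45–15:00, 16:00–17:00.
Common window lengths: 15, 15, 60 min; longest is 60.

60 minutes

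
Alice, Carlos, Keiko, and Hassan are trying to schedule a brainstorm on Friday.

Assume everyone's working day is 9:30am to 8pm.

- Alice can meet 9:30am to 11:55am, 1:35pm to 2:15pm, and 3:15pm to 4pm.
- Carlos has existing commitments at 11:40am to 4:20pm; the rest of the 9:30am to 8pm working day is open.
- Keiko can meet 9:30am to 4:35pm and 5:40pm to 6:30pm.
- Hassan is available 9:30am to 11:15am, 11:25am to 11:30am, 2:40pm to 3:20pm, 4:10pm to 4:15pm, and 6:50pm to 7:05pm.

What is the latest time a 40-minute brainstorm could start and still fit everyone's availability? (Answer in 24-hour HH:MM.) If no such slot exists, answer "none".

10:35

Carlos free within 09:30–20:00: 09:30–11:40, 16:20–20:00.
Alice ∩ Carlos: 09:30–11:40.
Alice ∩ Carlos ∩ Keiko: 09:30–11:40.
Alice ∩ Carlos ∩ Keiko ∩ Hassan: 09:30–11:15, 11:25–11:30.
Windows ≥ 40 min: 09:30–11:15.
Latest start in the last window 09:30–11:15 is 11:15 − 40 min = 10:35.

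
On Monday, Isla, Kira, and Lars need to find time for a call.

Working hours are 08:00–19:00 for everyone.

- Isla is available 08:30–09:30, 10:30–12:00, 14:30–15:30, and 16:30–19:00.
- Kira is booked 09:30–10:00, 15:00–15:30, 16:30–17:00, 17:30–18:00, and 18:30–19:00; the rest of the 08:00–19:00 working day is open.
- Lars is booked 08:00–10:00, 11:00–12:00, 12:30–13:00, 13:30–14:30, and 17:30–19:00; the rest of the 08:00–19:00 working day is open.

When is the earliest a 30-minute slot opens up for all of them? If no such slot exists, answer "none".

10:30

Kira free within 08:00–19:00: 08:00–09:30, 10:00–15:00, 15:30–16:30, 17:00–17:30, 18:00–18:30.
Lars free within 08:00–19:00: 10:00–11:00, 12:00–12:30, 13:00–13:30, 14:30–17:30.
Isla ∩ Kira: 08:30–09:30, 10:30–12:00, 14:30–15:00, 17:00–17:30, 18:00–18:30.
Isla ∩ Kira ∩ Lars: 10:30–11:00, 14:30–15:00, 17:00–17:30.
Windows ≥ 30 min: 10:30–11:00, 14:30–15:00, 17:00–17:30.
Earliest such window starts at 10:30.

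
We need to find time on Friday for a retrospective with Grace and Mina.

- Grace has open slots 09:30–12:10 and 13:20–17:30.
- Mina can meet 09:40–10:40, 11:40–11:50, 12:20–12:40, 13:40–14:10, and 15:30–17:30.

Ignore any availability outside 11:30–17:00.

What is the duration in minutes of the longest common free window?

90 minutes

Grace ∩ Mina: 09:40–10:40, 11:40–11:50, 13:40–14:10, 15:30–17:30.
Restricted to 11:30–17:00: 11:40–11:50, 13:40–14:10, 15:30–17:00.
Common window lengths: 10, 30, 90 min; longest is 90.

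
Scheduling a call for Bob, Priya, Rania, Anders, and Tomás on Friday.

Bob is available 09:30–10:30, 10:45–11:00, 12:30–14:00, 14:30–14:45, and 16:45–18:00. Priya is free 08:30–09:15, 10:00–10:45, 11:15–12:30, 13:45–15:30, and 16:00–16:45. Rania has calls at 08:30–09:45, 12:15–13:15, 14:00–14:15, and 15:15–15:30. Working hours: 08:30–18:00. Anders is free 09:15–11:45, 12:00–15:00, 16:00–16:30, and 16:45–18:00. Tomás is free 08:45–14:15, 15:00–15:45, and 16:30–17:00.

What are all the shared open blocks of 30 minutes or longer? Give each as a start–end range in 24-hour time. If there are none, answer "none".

Rania free within 08:30–18:00: 09:45–12:15, 13:15–14:00, 14:15–15:15, 15:30–18:00.
Bob ∩ Priya: 10:00–10:30, 13:45–14:00, 14:30–14:45.
Bob ∩ Priya ∩ Rania: 10:00–10:30, 13:45–14:00, 14:30–14:45.
Bob ∩ Priya ∩ Rania ∩ Anders: 10:00–10:30, 13:45–14:00, 14:30–14:45.
Bob ∩ Priya ∩ Rania ∩ Anders ∩ Tomás: 10:00–10:30, 13:45–14:00.
Windows ≥ 30 min: 10:00–10:30.

10:00–10:30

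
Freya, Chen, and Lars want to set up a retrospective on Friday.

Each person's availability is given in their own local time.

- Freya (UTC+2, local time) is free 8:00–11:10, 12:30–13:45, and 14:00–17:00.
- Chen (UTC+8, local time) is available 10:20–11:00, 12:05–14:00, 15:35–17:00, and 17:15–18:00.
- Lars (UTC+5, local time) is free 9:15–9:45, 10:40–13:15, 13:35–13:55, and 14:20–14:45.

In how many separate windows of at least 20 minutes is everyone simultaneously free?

Freya → UTC: 06:00–09:10, 10:30–11:45, 12:00–15:00.
Chen → UTC: 02:20–03:00, 04:05–06:00, 07:35–09:00, 09:15–10:00.
Lars → UTC: 04:15–04:45, 05:40–08:15, 08:35–08:55, 09:20–09:45.
Freya ∩ Chen: 07:35–09:00.
Freya ∩ Chen ∩ Lars: 07:35–08:15, 08:35–08:55.
Windows ≥ 20 min: 07:35–08:15, 08:35–08:55.
That's 2 windows.

2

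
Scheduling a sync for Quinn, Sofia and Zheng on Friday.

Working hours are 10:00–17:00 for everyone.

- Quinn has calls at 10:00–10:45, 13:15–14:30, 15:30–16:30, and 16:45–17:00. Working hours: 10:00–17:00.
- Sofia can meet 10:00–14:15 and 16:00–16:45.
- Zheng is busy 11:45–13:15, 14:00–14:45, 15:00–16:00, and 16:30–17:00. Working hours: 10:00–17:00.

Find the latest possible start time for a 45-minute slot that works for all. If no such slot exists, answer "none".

Quinn free within 10:00–17:00: 10:45–13:15, 14:30–15:30, 16:30–16:45.
Zheng free within 10:00–17:00: 10:00–11:45, 13:15–14:00, 14:45–15:00, 16:00–16:30.
Quinn ∩ Sofia: 10:45–13:15, 16:30–16:45.
Quinn ∩ Sofia ∩ Zheng: 10:45–11:45.
Windows ≥ 45 min: 10:45–11:45.
Latest start in the last window 10:45–11:45 is 11:45 − 45 min = 11:00.

11:00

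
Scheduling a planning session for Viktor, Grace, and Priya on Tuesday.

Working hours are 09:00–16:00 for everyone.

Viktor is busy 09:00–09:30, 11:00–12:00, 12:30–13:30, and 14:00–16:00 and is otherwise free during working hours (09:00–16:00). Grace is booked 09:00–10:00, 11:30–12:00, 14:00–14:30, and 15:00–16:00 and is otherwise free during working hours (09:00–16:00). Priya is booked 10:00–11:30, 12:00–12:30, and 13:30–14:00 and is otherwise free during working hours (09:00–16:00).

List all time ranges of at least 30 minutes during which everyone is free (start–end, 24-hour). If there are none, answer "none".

none

Viktor free within 09:00–16:00: 09:30–11:00, 12:00–12:30, 13:30–14:00.
Grace free within 09:00–16:00: 10:00–11:30, 12:00–14:00, 14:30–15:00.
Priya free within 09:00–16:00: 09:00–10:00, 11:30–12:00, 12:30–13:30, 14:00–16:00.
Viktor ∩ Grace: 10:00–11:00, 12:00–12:30, 13:30–14:00.
Viktor ∩ Grace ∩ Priya: (none).
Windows ≥ 30 min: (none).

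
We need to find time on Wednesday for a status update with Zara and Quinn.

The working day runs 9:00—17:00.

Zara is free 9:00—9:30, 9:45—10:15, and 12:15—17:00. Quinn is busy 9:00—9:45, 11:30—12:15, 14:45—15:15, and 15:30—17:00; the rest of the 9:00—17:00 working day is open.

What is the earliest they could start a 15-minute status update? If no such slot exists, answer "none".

09:45

Quinn free within 09:00–17:00: 09:45–11:30, 12:15–14:45, 15:15–15:30.
Zara ∩ Quinn: 09:45–10:15, 12:15–14:45, 15:15–15:30.
Windows ≥ 15 min: 09:45–10:15, 12:15–14:45, 15:15–15:30.
Earliest such window starts at 09:45.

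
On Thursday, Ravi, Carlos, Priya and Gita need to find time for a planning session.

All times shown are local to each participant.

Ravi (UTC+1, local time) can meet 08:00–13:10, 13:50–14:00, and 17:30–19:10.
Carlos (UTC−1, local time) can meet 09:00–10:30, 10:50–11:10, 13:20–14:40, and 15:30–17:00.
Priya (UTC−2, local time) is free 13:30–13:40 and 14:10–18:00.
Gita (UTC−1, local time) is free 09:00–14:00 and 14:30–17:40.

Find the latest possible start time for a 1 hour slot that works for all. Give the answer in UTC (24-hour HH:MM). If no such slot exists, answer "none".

17:00

Ravi → UTC: 07:00–12:10, 12:50–13:00, 16:30–18:10.
Carlos → UTC: 10:00–11:30, 11:50–12:10, 14:20–15:40, 16:30–18:00.
Priya → UTC: 15:30–15:40, 16:10–20:00.
Gita → UTC: 10:00–15:00, 15:30–18:40.
Ravi ∩ Carlos: 10:00–11:30, 11:50–12:10, 16:30–18:00.
Ravi ∩ Carlos ∩ Priya: 16:30–18:00.
Ravi ∩ Carlos ∩ Priya ∩ Gita: 16:30–18:00.
Windows ≥ 60 min: 16:30–18:00.
Latest start in the last window 16:30–18:00 is 18:00 − 60 min = 17:00.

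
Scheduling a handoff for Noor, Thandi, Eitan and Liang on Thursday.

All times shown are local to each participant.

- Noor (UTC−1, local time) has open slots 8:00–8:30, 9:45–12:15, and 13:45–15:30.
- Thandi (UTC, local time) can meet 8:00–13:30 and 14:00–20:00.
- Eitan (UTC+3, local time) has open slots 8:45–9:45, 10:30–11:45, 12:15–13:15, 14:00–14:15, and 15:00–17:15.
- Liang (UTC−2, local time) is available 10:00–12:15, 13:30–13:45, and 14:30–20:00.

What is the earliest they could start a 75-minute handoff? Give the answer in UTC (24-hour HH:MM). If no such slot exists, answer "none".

Noor → UTC: 09:00–09:30, 10:45–13:15, 14:45–16:30.
Thandi → UTC: 08:00–13:30, 14:00–20:00.
Eitan → UTC: 05:45–06:45, 07:30–08:45, 09:15–10:15, 11:00–11:15, 12:00–14:15.
Liang → UTC: 12:00–14:15, 15:30–15:45, 16:30–22:00.
Noor ∩ Thandi: 09:00–09:30, 10:45–13:15, 14:45–16:30.
Noor ∩ Thandi ∩ Eitan: 09:15–09:30, 11:00–11:15, 12:00–13:15.
Noor ∩ Thandi ∩ Eitan ∩ Liang: 12:00–13:15.
Windows ≥ 75 min: 12:00–13:15.
Earliest such window starts at 12:00.

12:00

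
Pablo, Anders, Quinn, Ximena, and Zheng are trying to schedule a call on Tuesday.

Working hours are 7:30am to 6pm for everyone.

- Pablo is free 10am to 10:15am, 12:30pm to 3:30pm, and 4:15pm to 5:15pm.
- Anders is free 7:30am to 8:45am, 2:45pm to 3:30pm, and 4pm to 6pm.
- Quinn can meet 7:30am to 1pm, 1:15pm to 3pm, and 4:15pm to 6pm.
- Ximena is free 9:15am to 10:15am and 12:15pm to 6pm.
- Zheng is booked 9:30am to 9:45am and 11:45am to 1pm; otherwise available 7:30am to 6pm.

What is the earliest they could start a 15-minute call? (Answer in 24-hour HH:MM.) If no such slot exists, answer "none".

Zheng free within 07:30–18:00: 07:30–09:30, 09:45–11:45, 13:00–18:00.
Pablo ∩ Anders: 14:45–15:30, 16:15–17:15.
Pablo ∩ Anders ∩ Quinn: 14:45–15:00, 16:15–17:15.
Pablo ∩ Anders ∩ Quinn ∩ Ximena: 14:45–15:00, 16:15–17:15.
Pablo ∩ Anders ∩ Quinn ∩ Ximena ∩ Zheng: 14:45–15:00, 16:15–17:15.
Windows ≥ 15 min: 14:45–15:00, 16:15–17:15.
Earliest such window starts at 14:45.

14:45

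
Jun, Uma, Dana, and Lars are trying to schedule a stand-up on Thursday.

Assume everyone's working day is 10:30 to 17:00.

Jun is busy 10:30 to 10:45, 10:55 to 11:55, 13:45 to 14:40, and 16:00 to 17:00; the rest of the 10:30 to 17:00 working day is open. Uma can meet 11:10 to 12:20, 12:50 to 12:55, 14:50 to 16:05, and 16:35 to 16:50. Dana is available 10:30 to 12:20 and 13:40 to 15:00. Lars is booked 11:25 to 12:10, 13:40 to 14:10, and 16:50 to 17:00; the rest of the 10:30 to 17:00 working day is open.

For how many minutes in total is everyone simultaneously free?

20 minutes

Jun free within 10:30–17:00: 10:45–10:55, 11:55–13:45, 14:40–16:00.
Lars free within 10:30–17:00: 10:30–11:25, 12:10–13:40, 14:10–16:50.
Jun ∩ Uma: 11:55–12:20, 12:50–12:55, 14:50–16:00.
Jun ∩ Uma ∩ Dana: 11:55–12:20, 14:50–15:00.
Jun ∩ Uma ∩ Dana ∩ Lars: 12:10–12:20, 14:50–15:00.
Total common minutes: 10 + 10 = 20.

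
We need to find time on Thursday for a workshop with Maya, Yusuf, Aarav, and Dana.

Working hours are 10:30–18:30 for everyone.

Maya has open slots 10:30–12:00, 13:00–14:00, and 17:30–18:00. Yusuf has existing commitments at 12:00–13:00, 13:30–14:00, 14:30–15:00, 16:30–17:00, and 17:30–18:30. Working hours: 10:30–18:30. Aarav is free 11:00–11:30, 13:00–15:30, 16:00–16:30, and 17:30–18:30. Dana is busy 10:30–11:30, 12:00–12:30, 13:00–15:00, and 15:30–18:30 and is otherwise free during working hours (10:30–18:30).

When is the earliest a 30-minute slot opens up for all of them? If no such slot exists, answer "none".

Yusuf free within 10:30–18:30: 10:30–12:00, 13:00–13:30, 14:00–14:30, 15:00–16:30, 17:00–17:30.
Dana free within 10:30–18:30: 11:30–12:00, 12:30–13:00, 15:00–15:30.
Maya ∩ Yusuf: 10:30–12:00, 13:00–13:30.
Maya ∩ Yusuf ∩ Aarav: 11:00–11:30, 13:00–13:30.
Maya ∩ Yusuf ∩ Aarav ∩ Dana: (none).
Windows ≥ 30 min: (none).

none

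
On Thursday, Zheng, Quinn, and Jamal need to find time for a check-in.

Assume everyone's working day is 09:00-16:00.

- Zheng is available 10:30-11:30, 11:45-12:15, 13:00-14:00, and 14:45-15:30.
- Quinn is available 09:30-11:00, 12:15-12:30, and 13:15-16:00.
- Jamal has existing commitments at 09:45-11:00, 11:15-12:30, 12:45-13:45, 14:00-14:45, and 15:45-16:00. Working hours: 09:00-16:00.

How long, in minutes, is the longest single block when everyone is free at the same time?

45 minutes

Jamal free within 09:00–16:00: 09:00–09:45, 11:00–11:15, 12:30–12:45, 13:45–14:00, 14:45–15:45.
Zheng ∩ Quinn: 10:30–11:00, 13:15–14:00, 14:45–15:30.
Zheng ∩ Quinn ∩ Jamal: 13:45–14:00, 14:45–15:30.
Common window lengths: 15, 45 min; longest is 45.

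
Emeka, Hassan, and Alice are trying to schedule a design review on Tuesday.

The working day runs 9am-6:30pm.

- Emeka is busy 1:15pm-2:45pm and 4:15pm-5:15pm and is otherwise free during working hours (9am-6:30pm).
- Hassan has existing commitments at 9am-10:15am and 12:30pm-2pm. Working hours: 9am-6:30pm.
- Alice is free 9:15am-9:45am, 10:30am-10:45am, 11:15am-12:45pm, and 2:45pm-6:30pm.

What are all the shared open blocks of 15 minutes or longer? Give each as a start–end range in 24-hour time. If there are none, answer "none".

Emeka free within 09:00–18:30: 09:00–13:15, 14:45–16:15, 17:15–18:30.
Hassan free within 09:00–18:30: 10:15–12:30, 14:00–18:30.
Emeka ∩ Hassan: 10:15–12:30, 14:45–16:15, 17:15–18:30.
Emeka ∩ Hassan ∩ Alice: 10:30–10:45, 11:15–12:30, 14:45–16:15, 17:15–18:30.
Windows ≥ 15 min: 10:30–10:45, 11:15–12:30, 14:45–16:15, 17:15–18:30.

10:30–10:45, 11:15–12:30, 14:45–16:15, 17:15–18:30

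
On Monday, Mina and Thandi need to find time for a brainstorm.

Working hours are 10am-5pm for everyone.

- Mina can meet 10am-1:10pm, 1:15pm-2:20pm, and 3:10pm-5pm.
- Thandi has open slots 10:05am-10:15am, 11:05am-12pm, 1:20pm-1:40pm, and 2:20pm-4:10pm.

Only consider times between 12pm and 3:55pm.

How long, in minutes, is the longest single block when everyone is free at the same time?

Mina ∩ Thandi: 10:05–10:15, 11:05–12:00, 13:20–13:40, 15:10–16:10.
Restricted to 12:00–15:55: 13:20–13:40, 15:10–15:55.
Common window lengths: 20, 45 min; longest is 45.

45 minutes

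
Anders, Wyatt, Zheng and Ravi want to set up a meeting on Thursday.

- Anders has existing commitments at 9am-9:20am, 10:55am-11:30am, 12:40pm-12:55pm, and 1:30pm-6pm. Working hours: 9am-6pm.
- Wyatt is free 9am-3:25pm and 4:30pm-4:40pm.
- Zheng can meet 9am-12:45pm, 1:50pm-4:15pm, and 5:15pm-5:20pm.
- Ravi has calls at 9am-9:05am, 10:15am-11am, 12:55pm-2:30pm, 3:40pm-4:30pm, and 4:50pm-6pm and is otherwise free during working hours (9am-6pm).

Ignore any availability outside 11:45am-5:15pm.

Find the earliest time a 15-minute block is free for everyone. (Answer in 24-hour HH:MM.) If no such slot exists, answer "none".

Anders free within 09:00–18:00: 09:20–10:55, 11:30–12:40, 12:55–13:30.
Ravi free within 09:00–18:00: 09:05–10:15, 11:00–12:55, 14:30–15:40, 16:30–16:50.
Anders ∩ Wyatt: 09:20–10:55, 11:30–12:40, 12:55–13:30.
Anders ∩ Wyatt ∩ Zheng: 09:20–10:55, 11:30–12:40.
Anders ∩ Wyatt ∩ Zheng ∩ Ravi: 09:20–10:15, 11:30–12:40.
Restricted to 11:45–17:15: 11:45–12:40.
Windows ≥ 15 min: 11:45–12:40.
Earliest such window starts at 11:45.

11:45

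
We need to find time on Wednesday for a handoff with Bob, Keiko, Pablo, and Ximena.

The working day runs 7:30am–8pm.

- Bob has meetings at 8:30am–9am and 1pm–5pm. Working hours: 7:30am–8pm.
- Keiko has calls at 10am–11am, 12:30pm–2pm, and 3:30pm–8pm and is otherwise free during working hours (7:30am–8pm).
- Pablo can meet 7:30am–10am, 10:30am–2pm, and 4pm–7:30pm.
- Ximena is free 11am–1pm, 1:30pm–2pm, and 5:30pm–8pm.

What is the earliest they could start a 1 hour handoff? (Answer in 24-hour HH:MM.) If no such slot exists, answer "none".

11:00

Bob free within 07:30–20:00: 07:30–08:30, 09:00–13:00, 17:00–20:00.
Keiko free within 07:30–20:00: 07:30–10:00, 11:00–12:30, 14:00–15:30.
Bob ∩ Keiko: 07:30–08:30, 09:00–10:00, 11:00–12:30.
Bob ∩ Keiko ∩ Pablo: 07:30–08:30, 09:00–10:00, 11:00–12:30.
Bob ∩ Keiko ∩ Pablo ∩ Ximena: 11:00–12:30.
Windows ≥ 60 min: 11:00–12:30.
Earliest such window starts at 11:00.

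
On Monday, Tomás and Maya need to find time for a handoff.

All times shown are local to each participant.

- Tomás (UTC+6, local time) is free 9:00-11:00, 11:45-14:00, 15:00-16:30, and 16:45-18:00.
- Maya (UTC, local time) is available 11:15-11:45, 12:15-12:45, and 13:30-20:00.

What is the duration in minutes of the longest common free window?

Tomás → UTC: 03:00–05:00, 05:45–08:00, 09:00–10:30, 10:45–12:00.
Maya → UTC: 11:15–11:45, 12:15–12:45, 13:30–20:00.
Tomás ∩ Maya: 11:15–11:45.
Single common window of 30 minutes.

30 minutes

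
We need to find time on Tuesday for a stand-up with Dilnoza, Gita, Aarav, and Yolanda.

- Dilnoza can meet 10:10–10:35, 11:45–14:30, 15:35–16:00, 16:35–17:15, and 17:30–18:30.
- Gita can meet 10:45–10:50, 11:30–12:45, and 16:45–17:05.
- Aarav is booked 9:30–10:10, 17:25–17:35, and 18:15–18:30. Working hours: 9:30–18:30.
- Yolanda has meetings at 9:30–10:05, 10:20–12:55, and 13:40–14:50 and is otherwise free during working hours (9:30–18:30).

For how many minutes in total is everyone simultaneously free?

20 minutes

Aarav free within 09:30–18:30: 10:10–17:25, 17:35–18:15.
Yolanda free within 09:30–18:30: 10:05–10:20, 12:55–13:40, 14:50–18:30.
Dilnoza ∩ Gita: 11:45–12:45, 16:45–17:05.
Dilnoza ∩ Gita ∩ Aarav: 11:45–12:45, 16:45–17:05.
Dilnoza ∩ Gita ∩ Aarav ∩ Yolanda: 16:45–17:05.
Total common minutes: 20.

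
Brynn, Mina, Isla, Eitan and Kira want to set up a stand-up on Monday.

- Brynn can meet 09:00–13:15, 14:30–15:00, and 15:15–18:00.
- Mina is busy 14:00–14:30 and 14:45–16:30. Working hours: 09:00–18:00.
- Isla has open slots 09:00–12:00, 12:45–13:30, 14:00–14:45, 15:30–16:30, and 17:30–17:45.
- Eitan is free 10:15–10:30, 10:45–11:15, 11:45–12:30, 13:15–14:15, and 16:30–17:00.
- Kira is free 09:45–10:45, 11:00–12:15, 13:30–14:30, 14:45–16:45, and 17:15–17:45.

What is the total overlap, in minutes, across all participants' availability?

Mina free within 09:00–18:00: 09:00–14:00, 14:30–14:45, 16:30–18:00.
Brynn ∩ Mina: 09:00–13:15, 14:30–14:45, 16:30–18:00.
Brynn ∩ Mina ∩ Isla: 09:00–12:00, 12:45–13:15, 14:30–14:45, 17:30–17:45.
Brynn ∩ Mina ∩ Isla ∩ Eitan: 10:15–10:30, 10:45–11:15, 11:45–12:00.
Brynn ∩ Mina ∩ Isla ∩ Eitan ∩ Kira: 10:15–10:30, 11:00–11:15, 11:45–12:00.
Total common minutes: 15 + 15 + 15 = 45.

45 minutes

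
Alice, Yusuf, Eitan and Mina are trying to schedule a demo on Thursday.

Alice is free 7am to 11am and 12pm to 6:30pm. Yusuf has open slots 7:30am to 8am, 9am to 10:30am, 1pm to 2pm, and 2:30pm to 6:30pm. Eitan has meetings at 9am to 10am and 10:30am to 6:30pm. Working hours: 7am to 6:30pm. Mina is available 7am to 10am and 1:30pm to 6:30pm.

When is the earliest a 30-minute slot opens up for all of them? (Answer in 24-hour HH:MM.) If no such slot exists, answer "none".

Eitan free within 07:00–18:30: 07:00–09:00, 10:00–10:30.
Alice ∩ Yusuf: 07:30–08:00, 09:00–10:30, 13:00–14:00, 14:30–18:30.
Alice ∩ Yusuf ∩ Eitan: 07:30–08:00, 10:00–10:30.
Alice ∩ Yusuf ∩ Eitan ∩ Mina: 07:30–08:00.
Windows ≥ 30 min: 07:30–08:00.
Earliest such window starts at 07:30.

07:30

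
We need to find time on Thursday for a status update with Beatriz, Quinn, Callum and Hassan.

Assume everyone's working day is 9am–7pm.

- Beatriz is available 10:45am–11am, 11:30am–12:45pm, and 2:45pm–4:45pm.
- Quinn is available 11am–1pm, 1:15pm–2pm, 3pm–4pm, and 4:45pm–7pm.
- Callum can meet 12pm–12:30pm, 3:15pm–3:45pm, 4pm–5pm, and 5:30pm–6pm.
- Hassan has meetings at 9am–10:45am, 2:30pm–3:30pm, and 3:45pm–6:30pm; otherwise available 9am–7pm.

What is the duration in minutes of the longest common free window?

30 minutes

Hassan free within 09:00–19:00: 10:45–14:30, 15:30–15:45, 18:30–19:00.
Beatriz ∩ Quinn: 11:30–12:45, 15:00–16:00.
Beatriz ∩ Quinn ∩ Callum: 12:00–12:30, 15:15–15:45.
Beatriz ∩ Quinn ∩ Callum ∩ Hassan: 12:00–12:30, 15:30–15:45.
Common window lengths: 30, 15 min; longest is 30.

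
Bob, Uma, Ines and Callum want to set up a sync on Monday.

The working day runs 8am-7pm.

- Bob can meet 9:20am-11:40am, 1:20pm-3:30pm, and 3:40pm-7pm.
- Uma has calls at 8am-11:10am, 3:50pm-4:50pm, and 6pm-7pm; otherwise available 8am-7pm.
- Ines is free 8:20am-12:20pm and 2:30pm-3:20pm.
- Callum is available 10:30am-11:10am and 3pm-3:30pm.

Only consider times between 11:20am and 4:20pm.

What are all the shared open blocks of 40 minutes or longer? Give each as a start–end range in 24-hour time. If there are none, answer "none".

none

Uma free within 08:00–19:00: 11:10–15:50, 16:50–18:00.
Bob ∩ Uma: 11:10–11:40, 13:20–15:30, 15:40–15:50, 16:50–18:00.
Bob ∩ Uma ∩ Ines: 11:10–11:40, 14:30–15:20.
Bob ∩ Uma ∩ Ines ∩ Callum: 15:00–15:20.
Restricted to 11:20–16:20: 15:00–15:20.
Windows ≥ 40 min: (none).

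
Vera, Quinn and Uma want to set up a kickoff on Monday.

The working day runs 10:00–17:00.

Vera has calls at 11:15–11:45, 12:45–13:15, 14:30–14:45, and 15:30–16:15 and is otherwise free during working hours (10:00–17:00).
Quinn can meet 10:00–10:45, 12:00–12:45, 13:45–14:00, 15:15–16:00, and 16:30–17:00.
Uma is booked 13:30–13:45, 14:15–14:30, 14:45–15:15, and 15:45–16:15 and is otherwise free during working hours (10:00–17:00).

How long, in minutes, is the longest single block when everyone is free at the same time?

Vera free within 10:00–17:00: 10:00–11:15, 11:45–12:45, 13:15–14:30, 14:45–15:30, 16:15–17:00.
Uma free within 10:00–17:00: 10:00–13:30, 13:45–14:15, 14:30–14:45, 15:15–15:45, 16:15–17:00.
Vera ∩ Quinn: 10:00–10:45, 12:00–12:45, 13:45–14:00, 15:15–15:30, 16:30–17:00.
Vera ∩ Quinn ∩ Uma: 10:00–10:45, 12:00–12:45, 13:45–14:00, 15:15–15:30, 16:30–17:00.
Common window lengths: 45, 45, 15, 15, 30 min; longest is 45.

45 minutes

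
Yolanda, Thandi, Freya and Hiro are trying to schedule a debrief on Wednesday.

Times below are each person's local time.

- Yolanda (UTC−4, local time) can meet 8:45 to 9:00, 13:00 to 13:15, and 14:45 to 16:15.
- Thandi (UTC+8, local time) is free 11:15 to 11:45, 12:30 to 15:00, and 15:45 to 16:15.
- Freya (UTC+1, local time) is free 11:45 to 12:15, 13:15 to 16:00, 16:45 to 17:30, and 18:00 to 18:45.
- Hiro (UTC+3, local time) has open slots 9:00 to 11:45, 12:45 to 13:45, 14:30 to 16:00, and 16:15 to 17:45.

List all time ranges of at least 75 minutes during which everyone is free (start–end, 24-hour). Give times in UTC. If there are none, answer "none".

none

Yolanda → UTC: 12:45–13:00, 17:00–17:15, 18:45–20:15.
Thandi → UTC: 03:15–03:45, 04:30–07:00, 07:45–08:15.
Freya → UTC: 10:45–11:15, 12:15–15:00, 15:45–16:30, 17:00–17:45.
Hiro → UTC: 06:00–08:45, 09:45–10:45, 11:30–13:00, 13:15–14:45.
Yolanda ∩ Thandi: (none).
Yolanda ∩ Thandi ∩ Freya: (none).
Yolanda ∩ Thandi ∩ Freya ∩ Hiro: (none).
Windows ≥ 75 min: (none).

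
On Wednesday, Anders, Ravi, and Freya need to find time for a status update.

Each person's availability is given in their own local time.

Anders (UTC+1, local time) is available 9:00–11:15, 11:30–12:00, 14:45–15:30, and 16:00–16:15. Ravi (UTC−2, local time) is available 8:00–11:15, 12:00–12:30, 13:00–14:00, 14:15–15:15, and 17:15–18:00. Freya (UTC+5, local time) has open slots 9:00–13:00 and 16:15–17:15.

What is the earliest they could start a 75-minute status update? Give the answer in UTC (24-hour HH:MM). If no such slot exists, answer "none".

none

Anders → UTC: 08:00–10:15, 10:30–11:00, 13:45–14:30, 15:00–15:15.
Ravi → UTC: 10:00–13:15, 14:00–14:30, 15:00–16:00, 16:15–17:15, 19:15–20:00.
Freya → UTC: 04:00–08:00, 11:15–12:15.
Anders ∩ Ravi: 10:00–10:15, 10:30–11:00, 14:00–14:30, 15:00–15:15.
Anders ∩ Ravi ∩ Freya: (none).
Windows ≥ 75 min: (none).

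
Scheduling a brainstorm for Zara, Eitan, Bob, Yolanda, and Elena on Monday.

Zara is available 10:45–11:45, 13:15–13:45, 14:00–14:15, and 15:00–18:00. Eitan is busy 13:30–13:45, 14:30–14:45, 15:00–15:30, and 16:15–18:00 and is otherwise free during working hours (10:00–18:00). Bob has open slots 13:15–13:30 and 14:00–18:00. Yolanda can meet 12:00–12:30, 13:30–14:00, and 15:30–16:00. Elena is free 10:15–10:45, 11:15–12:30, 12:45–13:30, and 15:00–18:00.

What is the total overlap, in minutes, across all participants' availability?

30 minutes

Eitan free within 10:00–18:00: 10:00–13:30, 13:45–14:30, 14:45–15:00, 15:30–16:15.
Zara ∩ Eitan: 10:45–11:45, 13:15–13:30, 14:00–14:15, 15:30–16:15.
Zara ∩ Eitan ∩ Bob: 13:15–13:30, 14:00–14:15, 15:30–16:15.
Zara ∩ Eitan ∩ Bob ∩ Yolanda: 15:30–16:00.
Zara ∩ Eitan ∩ Bob ∩ Yolanda ∩ Elena: 15:30–16:00.
Total common minutes: 30.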